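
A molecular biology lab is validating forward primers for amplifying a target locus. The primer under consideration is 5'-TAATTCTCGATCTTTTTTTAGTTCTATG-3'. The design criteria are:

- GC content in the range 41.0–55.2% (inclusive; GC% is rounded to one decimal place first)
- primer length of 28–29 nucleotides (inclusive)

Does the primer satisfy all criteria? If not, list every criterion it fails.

Fails: GC content.

Base counts: A=5, T=16, G=3, C=4 (length 28).
GC content: GC 7/28 = 25.0%, outside 41.0–55.2% ✗
length: length 28 ✓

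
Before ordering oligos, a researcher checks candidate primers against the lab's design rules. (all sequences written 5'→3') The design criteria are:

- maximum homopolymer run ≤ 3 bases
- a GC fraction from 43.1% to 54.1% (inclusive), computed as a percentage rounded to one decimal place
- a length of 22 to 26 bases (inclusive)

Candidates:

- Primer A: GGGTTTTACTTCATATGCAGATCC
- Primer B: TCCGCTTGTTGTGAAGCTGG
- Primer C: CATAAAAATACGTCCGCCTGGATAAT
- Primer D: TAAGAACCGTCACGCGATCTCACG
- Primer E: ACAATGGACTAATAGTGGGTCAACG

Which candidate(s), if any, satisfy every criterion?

Primer E only.

Primer A (24 nt, A=5 T=9 G=5 C=5): longest run = 4, exceeds 3 ✗; GC 10/24 = 41.7%, outside 43.1–54.1% ✗; length 24 ✓ — fails.
Primer B (20 nt, A=2 T=7 G=7 C=4): longest run = 2 ✓; GC 11/20 = 55.0%, outside 43.1–54.1% ✗; length 20, outside 22–26 ✗ — fails.
Primer C (26 nt, A=10 T=6 G=4 C=6): longest run = 5, exceeds 3 ✗; GC 10/26 = 38.5%, outside 43.1–54.1% ✗; length 26 ✓ — fails.
Primer D (24 nt, A=7 T=4 G=5 C=8): longest run = 2 ✓; GC 13/24 = 54.2%, outside 43.1–54.1% ✗; length 24 ✓ — fails.
Primer E (25 nt, A=9 T=5 G=7 C=4): longest run = 3 ✓; GC 11/25 = 44.0% ✓; length 25 ✓ — passes.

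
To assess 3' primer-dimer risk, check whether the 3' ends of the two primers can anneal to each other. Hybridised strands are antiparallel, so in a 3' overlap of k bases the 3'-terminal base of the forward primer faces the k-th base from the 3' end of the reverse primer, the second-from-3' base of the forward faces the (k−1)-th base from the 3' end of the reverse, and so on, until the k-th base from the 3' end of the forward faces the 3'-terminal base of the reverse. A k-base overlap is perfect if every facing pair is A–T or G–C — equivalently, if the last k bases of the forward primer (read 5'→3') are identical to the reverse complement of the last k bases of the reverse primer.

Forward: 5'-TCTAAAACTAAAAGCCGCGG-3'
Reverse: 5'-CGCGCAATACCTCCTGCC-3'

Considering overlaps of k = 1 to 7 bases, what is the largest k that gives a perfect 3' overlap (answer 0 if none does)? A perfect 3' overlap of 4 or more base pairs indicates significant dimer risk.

Last 7 bases (5'→3') — forward …GCCGCGG, reverse …TCCTGCC.
Reverse complement of the reverse primer's last 7 bases: GGCAGGA; its first k bases are the reverse complement of the reverse primer's last k bases, so a perfect k-base overlap needs the forward primer's last k bases to equal them.
Comparing (forward last k vs required): k=1: G vs G ✓; k=2: GG vs GG ✓; k=3: CGG vs GGC ✗; k=4: GCGG vs GGCA ✗; k=5: CGCGG vs GGCAG ✗; k=6: CCGCGG vs GGCAGG ✗; k=7: GCCGCGG vs GGCAGGA ✗.
Perfect overlaps at k = 1, 2; the largest is 2.

Longest perfect overlap: 2 complementary base pairs; below the dimer-risk threshold (threshold 4).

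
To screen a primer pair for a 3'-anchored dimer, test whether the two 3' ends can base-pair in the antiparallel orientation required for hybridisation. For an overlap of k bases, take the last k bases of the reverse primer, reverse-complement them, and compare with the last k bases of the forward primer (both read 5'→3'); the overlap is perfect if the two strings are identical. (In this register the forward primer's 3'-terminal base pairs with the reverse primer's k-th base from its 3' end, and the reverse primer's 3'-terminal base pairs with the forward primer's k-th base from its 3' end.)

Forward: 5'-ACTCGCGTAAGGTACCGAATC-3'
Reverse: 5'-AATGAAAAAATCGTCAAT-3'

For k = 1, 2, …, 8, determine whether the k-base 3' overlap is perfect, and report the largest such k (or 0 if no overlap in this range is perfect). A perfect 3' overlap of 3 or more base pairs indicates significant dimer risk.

Last 8 bases (5'→3') — forward …ACCGAATC, reverse …TCGTCAAT.
Reverse complement of the reverse primer's last 8 bases: ATTGACGA; its first k bases are the reverse complement of the reverse primer's last k bases, so a perfect k-base overlap needs the forward primer's last k bases to equal them.
Comparing (forward last k vs required): k=1: C vs A ✗; k=2: TC vs AT ✗; k=3: ATC vs ATT ✗; k=4: AATC vs ATTG ✗; k=5: GAATC vs ATTGA ✗; k=6: CGAATC vs ATTGAC ✗; k=7: CCGAATC vs ATTGACG ✗; k=8: ACCGAATC vs ATTGACGA ✗.
No overlap length from 1 to 8 is perfect, so the longest perfect 3' overlap is 0.

Longest perfect overlap: 0 complementary base pairs; below the dimer-risk threshold (threshold 3).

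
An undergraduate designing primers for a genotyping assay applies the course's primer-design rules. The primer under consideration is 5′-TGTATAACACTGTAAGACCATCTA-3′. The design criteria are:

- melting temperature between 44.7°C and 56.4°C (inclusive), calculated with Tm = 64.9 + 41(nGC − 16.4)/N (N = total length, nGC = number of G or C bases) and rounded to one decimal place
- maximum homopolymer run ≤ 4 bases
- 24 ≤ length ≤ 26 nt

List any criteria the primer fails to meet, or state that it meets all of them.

Meets all criteria.

Base counts: A=9, T=7, G=3, C=5 (length 24).
Tm: Tm = 64.9 + 41·(8 − 16.4)/24 = 50.6°C ✓
homopolymer run: longest run = 2 ✓
length: length 24 ✓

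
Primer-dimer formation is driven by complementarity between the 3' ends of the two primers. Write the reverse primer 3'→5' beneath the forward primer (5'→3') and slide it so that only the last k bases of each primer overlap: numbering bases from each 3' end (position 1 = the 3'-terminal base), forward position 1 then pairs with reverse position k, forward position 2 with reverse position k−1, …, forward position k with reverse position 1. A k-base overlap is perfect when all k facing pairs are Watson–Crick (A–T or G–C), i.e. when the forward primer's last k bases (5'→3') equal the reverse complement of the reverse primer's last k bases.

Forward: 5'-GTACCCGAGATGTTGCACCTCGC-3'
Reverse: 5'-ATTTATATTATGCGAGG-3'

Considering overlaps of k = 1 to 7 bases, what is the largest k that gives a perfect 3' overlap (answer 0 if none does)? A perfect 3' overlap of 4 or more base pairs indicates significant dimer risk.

Last 7 bases (5'→3') — forward …ACCTCGC, reverse …TGCGAGG.
Reverse complement of the reverse primer's last 7 bases: CCTCGCA; its first k bases are the reverse complement of the reverse primer's last k bases, so a perfect k-base overlap needs the forward primer's last k bases to equal them.
Comparing (forward last k vs required): k=1: C vs C ✓; k=2: GC vs CC ✗; k=3: CGC vs CCT ✗; k=4: TCGC vs CCTC ✗; k=5: CTCGC vs CCTCG ✗; k=6: CCTCGC vs CCTCGC ✓; k=7: ACCTCGC vs CCTCGCA ✗.
Perfect overlaps at k = 1, 6; the largest is 6.

Longest perfect overlap: 6 complementary base pairs; significant dimer risk (threshold 4).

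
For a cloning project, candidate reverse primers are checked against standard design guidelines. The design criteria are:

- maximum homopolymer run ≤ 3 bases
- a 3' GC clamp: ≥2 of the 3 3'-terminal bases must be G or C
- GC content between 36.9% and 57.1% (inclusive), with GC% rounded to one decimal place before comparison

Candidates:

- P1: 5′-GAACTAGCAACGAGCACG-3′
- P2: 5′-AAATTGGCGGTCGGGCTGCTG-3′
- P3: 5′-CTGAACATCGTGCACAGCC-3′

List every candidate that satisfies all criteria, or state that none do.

P1 only.

P1 (18 nt, A=7 T=1 G=5 C=5): longest run = 2 ✓; 3' end ACG has 2 G/C ✓; GC 10/18 = 55.6% ✓ — passes.
P2 (21 nt, A=3 T=5 G=9 C=4): longest run = 3 ✓; 3' end CTG has 2 G/C ✓; GC 13/21 = 61.9%, outside 36.9–57.1% ✗ — fails.
P3 (19 nt, A=5 T=3 G=4 C=7): longest run = 2 ✓; 3' end GCC has 3 G/C ✓; GC 11/19 = 57.9%, outside 36.9–57.1% ✗ — fails.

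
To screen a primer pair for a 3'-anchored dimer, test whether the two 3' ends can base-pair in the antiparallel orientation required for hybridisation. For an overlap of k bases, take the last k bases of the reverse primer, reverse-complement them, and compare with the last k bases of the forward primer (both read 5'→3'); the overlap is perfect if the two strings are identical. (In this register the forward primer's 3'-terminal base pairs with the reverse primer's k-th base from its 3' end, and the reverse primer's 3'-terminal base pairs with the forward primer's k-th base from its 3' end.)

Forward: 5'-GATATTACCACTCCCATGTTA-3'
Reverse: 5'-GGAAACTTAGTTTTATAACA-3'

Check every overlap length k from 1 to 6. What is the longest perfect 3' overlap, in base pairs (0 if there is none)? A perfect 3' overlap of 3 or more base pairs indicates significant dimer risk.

Longest perfect overlap: 5 complementary base pairs; significant dimer risk (threshold 3).

Last 6 bases (5'→3') — forward …ATGTTA, reverse …ATAACA.
Reverse complement of the reverse primer's last 6 bases: TGTTAT; its first k bases are the reverse complement of the reverse primer's last k bases, so a perfect k-base overlap needs the forward primer's last k bases to equal them.
Comparing (forward last k vs required): k=1: A vs T ✗; k=2: TA vs TG ✗; k=3: TTA vs TGT ✗; k=4: GTTA vs TGTT ✗; k=5: TGTTA vs TGTTA ✓; k=6: ATGTTA vs TGTTAT ✗.
Only k = 5 is perfect, so the longest perfect 3' overlap is 5.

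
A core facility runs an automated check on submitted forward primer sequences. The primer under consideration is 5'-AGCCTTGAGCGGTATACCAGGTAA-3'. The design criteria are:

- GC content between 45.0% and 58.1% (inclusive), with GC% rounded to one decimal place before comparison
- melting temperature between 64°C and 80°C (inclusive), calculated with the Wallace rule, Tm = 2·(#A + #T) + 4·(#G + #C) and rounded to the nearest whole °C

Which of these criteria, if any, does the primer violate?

Meets all criteria.

Base counts: A=7, T=5, G=7, C=5 (length 24).
GC content: GC 12/24 = 50.0% ✓
Tm: Tm = 2·12 + 4·12 = 72°C ✓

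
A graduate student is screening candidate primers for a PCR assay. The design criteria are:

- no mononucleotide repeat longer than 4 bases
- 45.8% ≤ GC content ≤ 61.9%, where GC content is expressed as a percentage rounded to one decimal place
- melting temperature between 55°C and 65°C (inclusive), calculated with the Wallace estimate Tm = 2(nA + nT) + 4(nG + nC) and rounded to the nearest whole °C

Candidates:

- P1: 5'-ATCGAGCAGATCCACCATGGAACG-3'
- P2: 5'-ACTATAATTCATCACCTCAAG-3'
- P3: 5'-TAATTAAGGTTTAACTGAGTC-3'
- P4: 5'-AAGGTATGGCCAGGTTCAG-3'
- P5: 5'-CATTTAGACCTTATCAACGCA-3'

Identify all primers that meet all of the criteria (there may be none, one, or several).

P4 only.

P1 (24 nt, A=8 T=3 G=6 C=7): longest run = 2 ✓; GC 13/24 = 54.2% ✓; Tm = 2·11 + 4·13 = 74°C, outside 55–65°C ✗ — fails.
P2 (21 nt, A=8 T=6 G=1 C=6): longest run = 2 ✓; GC 7/21 = 33.3%, outside 45.8–61.9% ✗; Tm = 2·14 + 4·7 = 56°C ✓ — fails.
P3 (21 nt, A=7 T=8 G=4 C=2): longest run = 3 ✓; GC 6/21 = 28.6%, outside 45.8–61.9% ✗; Tm = 2·15 + 4·6 = 54°C, outside 55–65°C ✗ — fails.
P4 (19 nt, A=5 T=4 G=7 C=3): longest run = 2 ✓; GC 10/19 = 52.6% ✓; Tm = 2·9 + 4·10 = 58°C ✓ — passes.
P5 (21 nt, A=7 T=6 G=2 C=6): longest run = 3 ✓; GC 8/21 = 38.1%, outside 45.8–61.9% ✗; Tm = 2·13 + 4·8 = 58°C ✓ — fails.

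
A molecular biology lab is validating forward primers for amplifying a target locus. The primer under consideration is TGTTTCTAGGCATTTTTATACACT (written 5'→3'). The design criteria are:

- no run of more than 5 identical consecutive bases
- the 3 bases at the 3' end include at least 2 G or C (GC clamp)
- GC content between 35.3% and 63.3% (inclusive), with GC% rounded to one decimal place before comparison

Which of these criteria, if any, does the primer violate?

Fails: GC clamp, GC content.

Base counts: A=5, T=12, G=3, C=4 (length 24).
homopolymer run: longest run = 5 ✓
GC clamp: 3' end ACT has 1 G/C, need ≥2 ✗
GC content: GC 7/24 = 29.2%, outside 35.3–63.3% ✗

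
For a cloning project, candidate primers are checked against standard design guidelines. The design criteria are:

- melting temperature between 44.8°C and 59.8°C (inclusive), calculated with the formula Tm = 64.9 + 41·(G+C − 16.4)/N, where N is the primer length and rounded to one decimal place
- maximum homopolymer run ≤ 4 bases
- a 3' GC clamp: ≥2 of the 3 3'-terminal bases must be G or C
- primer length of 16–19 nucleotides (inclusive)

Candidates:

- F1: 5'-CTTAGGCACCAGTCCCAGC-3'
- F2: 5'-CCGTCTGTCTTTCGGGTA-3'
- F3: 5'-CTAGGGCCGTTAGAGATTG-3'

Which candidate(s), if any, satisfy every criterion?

F1 (19 nt, A=4 T=3 G=4 C=8): Tm = 64.9 + 41·(12 − 16.4)/19 = 55.4°C ✓; longest run = 3 ✓; 3' end AGC has 2 G/C ✓; length 19 ✓ — passes.
F2 (18 nt, A=1 T=7 G=5 C=5): Tm = 64.9 + 41·(10 − 16.4)/18 = 50.3°C ✓; longest run = 3 ✓; 3' end GTA has 1 G/C, need ≥2 ✗; length 18 ✓ — fails.
F3 (19 nt, A=4 T=5 G=7 C=3): Tm = 64.9 + 41·(10 − 16.4)/19 = 51.1°C ✓; longest run = 3 ✓; 3' end TTG has 1 G/C, need ≥2 ✗; length 19 ✓ — fails.

F1 only.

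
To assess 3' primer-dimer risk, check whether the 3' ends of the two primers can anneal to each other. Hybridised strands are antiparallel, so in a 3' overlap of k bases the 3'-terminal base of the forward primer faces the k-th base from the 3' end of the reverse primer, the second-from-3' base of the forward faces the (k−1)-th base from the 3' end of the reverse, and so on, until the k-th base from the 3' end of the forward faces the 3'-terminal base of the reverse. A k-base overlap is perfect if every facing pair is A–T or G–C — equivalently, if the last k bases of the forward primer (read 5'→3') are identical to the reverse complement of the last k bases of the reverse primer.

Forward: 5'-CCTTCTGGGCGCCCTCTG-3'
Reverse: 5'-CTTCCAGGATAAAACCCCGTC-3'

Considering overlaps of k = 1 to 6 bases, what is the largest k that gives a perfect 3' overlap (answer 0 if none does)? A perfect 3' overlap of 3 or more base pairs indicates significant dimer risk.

Last 6 bases (5'→3') — forward …CCTCTG, reverse …CCCGTC.
Reverse complement of the reverse primer's last 6 bases: GACGGG; its first k bases are the reverse complement of the reverse primer's last k bases, so a perfect k-base overlap needs the forward primer's last k bases to equal them.
Comparing (forward last k vs required): k=1: G vs G ✓; k=2: TG vs GA ✗; k=3: CTG vs GAC ✗; k=4: TCTG vs GACG ✗; k=5: CTCTG vs GACGG ✗; k=6: CCTCTG vs GACGGG ✗.
Only k = 1 is perfect, so the longest perfect 3' overlap is 1.

Longest perfect overlap: 1 complementary base pair; below the dimer-risk threshold (threshold 3).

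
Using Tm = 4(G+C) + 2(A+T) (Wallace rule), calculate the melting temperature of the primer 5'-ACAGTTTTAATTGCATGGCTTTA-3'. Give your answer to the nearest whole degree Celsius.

60°C

Base counts: A=6, T=10, G=4, C=3 (length 23).
Tm = 2·(6+10) + 4·(4+3) = 2·16 + 4·7 = 32 + 28 = 60°C.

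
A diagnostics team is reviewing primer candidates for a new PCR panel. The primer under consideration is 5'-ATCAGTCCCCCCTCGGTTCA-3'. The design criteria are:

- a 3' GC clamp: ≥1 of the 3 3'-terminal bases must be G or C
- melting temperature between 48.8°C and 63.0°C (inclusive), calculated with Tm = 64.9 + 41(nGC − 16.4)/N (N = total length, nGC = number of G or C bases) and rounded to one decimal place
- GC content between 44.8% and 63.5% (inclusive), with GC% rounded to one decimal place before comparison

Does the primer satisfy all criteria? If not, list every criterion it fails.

Meets all criteria.

Base counts: A=3, T=5, G=3, C=9 (length 20).
GC clamp: 3' end TCA has 1 G/C ✓
Tm: Tm = 64.9 + 41·(12 − 16.4)/20 = 55.9°C ✓
GC content: GC 12/20 = 60.0% ✓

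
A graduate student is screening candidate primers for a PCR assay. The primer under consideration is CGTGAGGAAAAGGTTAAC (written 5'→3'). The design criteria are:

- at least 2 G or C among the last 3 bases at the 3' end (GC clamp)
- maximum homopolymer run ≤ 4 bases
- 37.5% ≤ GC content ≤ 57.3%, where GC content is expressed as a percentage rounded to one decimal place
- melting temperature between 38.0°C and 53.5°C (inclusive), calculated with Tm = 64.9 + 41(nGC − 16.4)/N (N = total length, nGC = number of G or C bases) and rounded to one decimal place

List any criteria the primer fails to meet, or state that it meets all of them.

Fails: GC clamp.

Base counts: A=7, T=3, G=6, C=2 (length 18).
GC clamp: 3' end AAC has 1 G/C, need ≥2 ✗
homopolymer run: longest run = 4 ✓
GC content: GC 8/18 = 44.4% ✓
Tm: Tm = 64.9 + 41·(8 − 16.4)/18 = 45.8°C ✓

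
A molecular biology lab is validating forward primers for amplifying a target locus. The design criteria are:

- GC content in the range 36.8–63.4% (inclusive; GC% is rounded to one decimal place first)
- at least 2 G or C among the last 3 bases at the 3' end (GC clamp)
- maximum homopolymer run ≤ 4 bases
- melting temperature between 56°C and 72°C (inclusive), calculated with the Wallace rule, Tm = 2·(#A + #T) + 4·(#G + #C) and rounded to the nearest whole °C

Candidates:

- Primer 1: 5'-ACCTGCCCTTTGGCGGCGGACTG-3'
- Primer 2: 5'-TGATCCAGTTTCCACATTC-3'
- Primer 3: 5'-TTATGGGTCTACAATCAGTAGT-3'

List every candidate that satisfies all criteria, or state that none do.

None of the candidates satisfy all criteria.

Primer 1 (23 nt, A=2 T=5 G=8 C=8): GC 16/23 = 69.6%, outside 36.8–63.4% ✗; 3' end CTG has 2 G/C ✓; longest run = 3 ✓; Tm = 2·7 + 4·16 = 78°C, outside 56–72°C ✗ — fails.
Primer 2 (19 nt, A=4 T=7 G=2 C=6): GC 8/19 = 42.1% ✓; 3' end TTC has 1 G/C, need ≥2 ✗; longest run = 3 ✓; Tm = 2·11 + 4·8 = 54°C, outside 56–72°C ✗ — fails.
Primer 3 (22 nt, A=6 T=8 G=5 C=3): GC 8/22 = 36.4%, outside 36.8–63.4% ✗; 3' end AGT has 1 G/C, need ≥2 ✗; longest run = 3 ✓; Tm = 2·14 + 4·8 = 60°C ✓ — fails.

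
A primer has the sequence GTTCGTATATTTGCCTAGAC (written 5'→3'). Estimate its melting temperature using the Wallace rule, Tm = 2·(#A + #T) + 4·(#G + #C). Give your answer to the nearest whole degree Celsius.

56°C

Base counts: A=4, T=8, G=4, C=4 (length 20).
Tm = 2·(4+8) + 4·(4+4) = 2·12 + 4·8 = 24 + 32 = 56°C.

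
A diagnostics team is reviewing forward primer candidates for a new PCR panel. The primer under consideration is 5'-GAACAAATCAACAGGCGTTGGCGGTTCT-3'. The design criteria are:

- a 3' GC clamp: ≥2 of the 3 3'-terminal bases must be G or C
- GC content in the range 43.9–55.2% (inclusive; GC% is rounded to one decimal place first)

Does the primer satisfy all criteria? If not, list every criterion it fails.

Base counts: A=8, T=6, G=8, C=6 (length 28).
GC clamp: 3' end TCT has 1 G/C, need ≥2 ✗
GC content: GC 14/28 = 50.0% ✓

Fails: GC clamp.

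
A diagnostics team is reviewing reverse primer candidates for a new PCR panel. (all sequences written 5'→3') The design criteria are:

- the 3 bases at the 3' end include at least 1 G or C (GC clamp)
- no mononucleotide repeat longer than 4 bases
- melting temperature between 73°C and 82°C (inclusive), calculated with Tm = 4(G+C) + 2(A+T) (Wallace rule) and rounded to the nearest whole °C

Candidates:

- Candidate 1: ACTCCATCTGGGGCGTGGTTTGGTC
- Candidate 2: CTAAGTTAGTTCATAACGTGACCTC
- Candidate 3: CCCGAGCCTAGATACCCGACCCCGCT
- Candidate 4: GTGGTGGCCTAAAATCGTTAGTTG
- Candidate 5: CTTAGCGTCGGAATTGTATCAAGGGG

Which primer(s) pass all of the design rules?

Candidate 1 (25 nt, A=2 T=8 G=9 C=6): 3' end GTC has 2 G/C ✓; longest run = 4 ✓; Tm = 2·10 + 4·15 = 80°C ✓ — passes.
Candidate 2 (25 nt, A=7 T=8 G=4 C=6): 3' end CTC has 2 G/C ✓; longest run = 2 ✓; Tm = 2·15 + 4·10 = 70°C, outside 73–82°C ✗ — fails.
Candidate 3 (26 nt, A=5 T=3 G=5 C=13): 3' end GCT has 2 G/C ✓; longest run = 4 ✓; Tm = 2·8 + 4·18 = 88°C, outside 73–82°C ✗ — fails.
Candidate 4 (24 nt, A=5 T=8 G=8 C=3): 3' end TTG has 1 G/C ✓; longest run = 4 ✓; Tm = 2·13 + 4·11 = 70°C, outside 73–82°C ✗ — fails.
Candidate 5 (26 nt, A=6 T=7 G=9 C=4): 3' end GGG has 3 G/C ✓; longest run = 4 ✓; Tm = 2·13 + 4·13 = 78°C ✓ — passes.

Candidate 1 and Candidate 5.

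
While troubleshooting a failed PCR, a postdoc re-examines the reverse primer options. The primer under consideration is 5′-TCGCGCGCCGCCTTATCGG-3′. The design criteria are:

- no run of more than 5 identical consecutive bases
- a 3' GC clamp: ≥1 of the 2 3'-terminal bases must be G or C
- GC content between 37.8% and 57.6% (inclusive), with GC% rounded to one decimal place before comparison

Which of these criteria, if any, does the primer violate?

Fails: GC content.

Base counts: A=1, T=4, G=6, C=8 (length 19).
homopolymer run: longest run = 2 ✓
GC clamp: 3' end GG has 2 G/C ✓
GC content: GC 14/19 = 73.7%, outside 37.8–57.6% ✗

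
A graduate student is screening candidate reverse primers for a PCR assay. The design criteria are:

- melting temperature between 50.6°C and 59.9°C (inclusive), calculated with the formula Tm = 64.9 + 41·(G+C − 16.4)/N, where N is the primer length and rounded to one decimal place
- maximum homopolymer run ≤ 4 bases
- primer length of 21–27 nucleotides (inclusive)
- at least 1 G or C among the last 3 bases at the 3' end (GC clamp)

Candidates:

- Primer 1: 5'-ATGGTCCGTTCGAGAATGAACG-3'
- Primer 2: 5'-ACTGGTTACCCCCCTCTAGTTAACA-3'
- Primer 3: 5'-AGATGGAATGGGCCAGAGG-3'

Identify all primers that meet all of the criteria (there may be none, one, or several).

Primer 1 only.

Primer 1 (22 nt, A=6 T=5 G=7 C=4): Tm = 64.9 + 41·(11 − 16.4)/22 = 54.8°C ✓; longest run = 2 ✓; length 22 ✓; 3' end ACG has 2 G/C ✓ — passes.
Primer 2 (25 nt, A=6 T=7 G=3 C=9): Tm = 64.9 + 41·(12 − 16.4)/25 = 57.7°C ✓; longest run = 6, exceeds 4 ✗; length 25 ✓; 3' end ACA has 1 G/C ✓ — fails.
Primer 3 (19 nt, A=6 T=2 G=9 C=2): Tm = 64.9 + 41·(11 − 16.4)/19 = 53.2°C ✓; longest run = 3 ✓; length 19, outside 21–27 ✗; 3' end AGG has 2 G/C ✓ — fails.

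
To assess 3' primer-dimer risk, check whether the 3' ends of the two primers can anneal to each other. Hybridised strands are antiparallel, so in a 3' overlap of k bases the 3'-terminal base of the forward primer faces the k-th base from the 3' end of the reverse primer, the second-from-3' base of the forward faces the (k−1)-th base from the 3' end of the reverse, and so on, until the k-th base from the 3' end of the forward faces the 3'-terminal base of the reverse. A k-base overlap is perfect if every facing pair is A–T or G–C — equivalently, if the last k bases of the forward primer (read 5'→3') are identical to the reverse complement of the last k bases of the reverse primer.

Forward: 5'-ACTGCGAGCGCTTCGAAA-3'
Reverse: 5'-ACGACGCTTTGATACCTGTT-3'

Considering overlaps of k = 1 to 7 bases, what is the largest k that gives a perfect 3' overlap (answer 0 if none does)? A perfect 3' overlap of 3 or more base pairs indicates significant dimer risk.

Last 7 bases (5'→3') — forward …TTCGAAA, reverse …ACCTGTT.
Reverse complement of the reverse primer's last 7 bases: AACAGGT; its first k bases are the reverse complement of the reverse primer's last k bases, so a perfect k-base overlap needs the forward primer's last k bases to equal them.
Comparing (forward last k vs required): k=1: A vs A ✓; k=2: AA vs AA ✓; k=3: AAA vs AAC ✗; k=4: GAAA vs AACA ✗; k=5: CGAAA vs AACAG ✗; k=6: TCGAAA vs AACAGG ✗; k=7: TTCGAAA vs AACAGGT ✗.
Perfect overlaps at k = 1, 2; the largest is 2.

Longest perfect overlap: 2 complementary base pairs; below the dimer-risk threshold (threshold 3).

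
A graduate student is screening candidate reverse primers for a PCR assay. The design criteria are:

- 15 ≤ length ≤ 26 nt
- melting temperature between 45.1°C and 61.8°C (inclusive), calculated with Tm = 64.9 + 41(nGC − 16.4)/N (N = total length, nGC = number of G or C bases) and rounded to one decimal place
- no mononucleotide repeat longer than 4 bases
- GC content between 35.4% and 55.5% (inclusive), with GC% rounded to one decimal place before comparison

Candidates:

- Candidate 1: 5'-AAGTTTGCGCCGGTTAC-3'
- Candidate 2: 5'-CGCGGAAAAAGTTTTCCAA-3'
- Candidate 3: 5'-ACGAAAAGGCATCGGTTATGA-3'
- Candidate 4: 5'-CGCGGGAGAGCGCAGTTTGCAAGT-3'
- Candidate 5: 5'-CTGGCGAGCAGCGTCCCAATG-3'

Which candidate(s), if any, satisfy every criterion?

Candidate 1 (17 nt, A=3 T=5 G=5 C=4): length 17 ✓; Tm = 64.9 + 41·(9 − 16.4)/17 = 47.1°C ✓; longest run = 3 ✓; GC 9/17 = 52.9% ✓ — passes.
Candidate 2 (19 nt, A=7 T=4 G=4 C=4): length 19 ✓; Tm = 64.9 + 41·(8 − 16.4)/19 = 46.8°C ✓; longest run = 5, exceeds 4 ✗; GC 8/19 = 42.1% ✓ — fails.
Candidate 3 (21 nt, A=8 T=4 G=6 C=3): length 21 ✓; Tm = 64.9 + 41·(9 − 16.4)/21 = 50.5°C ✓; longest run = 4 ✓; GC 9/21 = 42.9% ✓ — passes.
Candidate 4 (24 nt, A=5 T=4 G=10 C=5): length 24 ✓; Tm = 64.9 + 41·(15 − 16.4)/24 = 62.5°C, outside 45.1–61.8°C ✗; longest run = 3 ✓; GC 15/24 = 62.5%, outside 35.4–55.5% ✗ — fails.
Candidate 5 (21 nt, A=4 T=3 G=7 C=7): length 21 ✓; Tm = 64.9 + 41·(14 − 16.4)/21 = 60.2°C ✓; longest run = 3 ✓; GC 14/21 = 66.7%, outside 35.4–55.5% ✗ — fails.

Candidate 1 and Candidate 3.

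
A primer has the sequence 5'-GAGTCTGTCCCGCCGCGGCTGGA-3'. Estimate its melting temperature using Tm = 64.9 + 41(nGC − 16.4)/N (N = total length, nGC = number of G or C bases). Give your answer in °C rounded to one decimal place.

66.0°C

Base counts: A=2, T=4, G=9, C=8; G+C = 17, N = 23.
Tm = 64.9 + 41·(17 − 16.4)/23 = 64.9 + 24.60/23 = 66.0°C.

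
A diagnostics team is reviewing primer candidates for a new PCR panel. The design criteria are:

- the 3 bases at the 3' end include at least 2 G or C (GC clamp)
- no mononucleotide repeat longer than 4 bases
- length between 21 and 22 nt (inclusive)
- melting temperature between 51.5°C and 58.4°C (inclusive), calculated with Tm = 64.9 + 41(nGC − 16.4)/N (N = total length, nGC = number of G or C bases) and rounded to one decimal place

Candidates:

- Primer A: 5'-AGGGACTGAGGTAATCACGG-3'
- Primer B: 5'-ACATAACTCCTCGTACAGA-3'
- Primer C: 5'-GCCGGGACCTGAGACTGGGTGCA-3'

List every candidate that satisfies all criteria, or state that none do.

None of the candidates satisfy all criteria.

Primer A (20 nt, A=6 T=3 G=8 C=3): 3' end CGG has 3 G/C ✓; longest run = 3 ✓; length 20, outside 21–22 ✗; Tm = 64.9 + 41·(11 − 16.4)/20 = 53.8°C ✓ — fails.
Primer B (19 nt, A=7 T=4 G=2 C=6): 3' end AGA has 1 G/C, need ≥2 ✗; longest run = 2 ✓; length 19, outside 21–22 ✗; Tm = 64.9 + 41·(8 − 16.4)/19 = 46.8°C, outside 51.5–58.4°C ✗ — fails.
Primer C (23 nt, A=4 T=3 G=10 C=6): 3' end GCA has 2 G/C ✓; longest run = 3 ✓; length 23, outside 21–22 ✗; Tm = 64.9 + 41·(16 − 16.4)/23 = 64.2°C, outside 51.5–58.4°C ✗ — fails.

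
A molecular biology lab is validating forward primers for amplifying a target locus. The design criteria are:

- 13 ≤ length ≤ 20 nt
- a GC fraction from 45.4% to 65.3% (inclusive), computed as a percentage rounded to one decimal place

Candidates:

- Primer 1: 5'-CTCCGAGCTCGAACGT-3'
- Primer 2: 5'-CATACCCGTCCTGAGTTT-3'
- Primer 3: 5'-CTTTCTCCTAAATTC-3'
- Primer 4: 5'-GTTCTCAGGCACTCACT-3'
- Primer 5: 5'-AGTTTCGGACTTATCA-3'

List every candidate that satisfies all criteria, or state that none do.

Primer 1 (16 nt, A=3 T=3 G=4 C=6): length 16 ✓; GC 10/16 = 62.5% ✓ — passes.
Primer 2 (18 nt, A=3 T=6 G=3 C=6): length 18 ✓; GC 9/18 = 50.0% ✓ — passes.
Primer 3 (15 nt, A=3 T=7 G=0 C=5): length 15 ✓; GC 5/15 = 33.3%, outside 45.4–65.3% ✗ — fails.
Primer 4 (17 nt, A=3 T=5 G=3 C=6): length 17 ✓; GC 9/17 = 52.9% ✓ — passes.
Primer 5 (16 nt, A=4 T=6 G=3 C=3): length 16 ✓; GC 6/16 = 37.5%, outside 45.4–65.3% ✗ — fails.

Primer 1, Primer 2 and Primer 4.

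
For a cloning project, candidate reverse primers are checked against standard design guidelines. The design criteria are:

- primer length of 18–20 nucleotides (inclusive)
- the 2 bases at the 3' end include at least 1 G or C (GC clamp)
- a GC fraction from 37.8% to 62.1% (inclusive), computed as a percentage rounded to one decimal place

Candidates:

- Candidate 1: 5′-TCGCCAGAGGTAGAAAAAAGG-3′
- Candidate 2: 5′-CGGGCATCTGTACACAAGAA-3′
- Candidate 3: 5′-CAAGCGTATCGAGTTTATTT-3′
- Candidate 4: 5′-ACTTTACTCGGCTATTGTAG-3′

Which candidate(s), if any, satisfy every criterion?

Candidate 1 (21 nt, A=9 T=2 G=7 C=3): length 21, outside 18–20 ✗; 3' end GG has 2 G/C ✓; GC 10/21 = 47.6% ✓ — fails.
Candidate 2 (20 nt, A=7 T=3 G=5 C=5): length 20 ✓; 3' end AA has 0 G/C, need ≥1 ✗; GC 10/20 = 50.0% ✓ — fails.
Candidate 3 (20 nt, A=5 T=8 G=4 C=3): length 20 ✓; 3' end TT has 0 G/C, need ≥1 ✗; GC 7/20 = 35.0%, outside 37.8–62.1% ✗ — fails.
Candidate 4 (20 nt, A=4 T=8 G=4 C=4): length 20 ✓; 3' end AG has 1 G/C ✓; GC 8/20 = 40.0% ✓ — passes.

Candidate 4 only.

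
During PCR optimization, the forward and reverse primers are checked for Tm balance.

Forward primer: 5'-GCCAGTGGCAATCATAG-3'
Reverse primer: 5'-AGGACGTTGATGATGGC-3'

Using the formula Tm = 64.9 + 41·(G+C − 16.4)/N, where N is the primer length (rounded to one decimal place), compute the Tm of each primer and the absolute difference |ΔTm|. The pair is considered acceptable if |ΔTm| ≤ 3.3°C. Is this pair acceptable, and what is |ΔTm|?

Forward: G+C = 9, N = 17 → Tm = 64.9 + 41·(9 − 16.4)/17 = 47.1°C.
Reverse: G+C = 9, N = 17 → Tm = 64.9 + 41·(9 − 16.4)/17 = 47.1°C.
|ΔTm| = |47.1 − 47.1| = 0.0°C, ≤ 3.3°C.

|ΔTm| = 0.0°C; the pair is acceptable.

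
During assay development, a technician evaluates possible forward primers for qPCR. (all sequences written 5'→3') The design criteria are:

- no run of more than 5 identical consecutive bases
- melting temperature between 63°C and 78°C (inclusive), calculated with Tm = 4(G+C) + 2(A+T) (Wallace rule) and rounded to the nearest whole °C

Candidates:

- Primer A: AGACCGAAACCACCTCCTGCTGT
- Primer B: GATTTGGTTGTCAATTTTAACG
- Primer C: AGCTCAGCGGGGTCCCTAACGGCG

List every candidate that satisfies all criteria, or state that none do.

Primer A (23 nt, A=6 T=4 G=4 C=9): longest run = 3 ✓; Tm = 2·10 + 4·13 = 72°C ✓ — passes.
Primer B (22 nt, A=5 T=10 G=5 C=2): longest run = 4 ✓; Tm = 2·15 + 4·7 = 58°C, outside 63–78°C ✗ — fails.
Primer C (24 nt, A=4 T=3 G=9 C=8): longest run = 4 ✓; Tm = 2·7 + 4·17 = 82°C, outside 63–78°C ✗ — fails.

Primer A only.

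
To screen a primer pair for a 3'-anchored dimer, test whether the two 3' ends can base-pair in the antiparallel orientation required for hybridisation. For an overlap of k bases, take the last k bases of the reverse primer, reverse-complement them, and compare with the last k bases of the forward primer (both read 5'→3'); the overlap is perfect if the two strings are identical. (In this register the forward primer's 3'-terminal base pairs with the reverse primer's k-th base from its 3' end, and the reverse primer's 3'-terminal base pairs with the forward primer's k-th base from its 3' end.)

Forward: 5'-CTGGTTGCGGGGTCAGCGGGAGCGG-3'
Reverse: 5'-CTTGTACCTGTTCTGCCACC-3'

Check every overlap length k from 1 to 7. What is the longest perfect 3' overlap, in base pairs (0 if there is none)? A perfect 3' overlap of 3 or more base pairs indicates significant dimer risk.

Last 7 bases (5'→3') — forward …GGAGCGG, reverse …TGCCACC.
Reverse complement of the reverse primer's last 7 bases: GGTGGCA; its first k bases are the reverse complement of the reverse primer's last k bases, so a perfect k-base overlap needs the forward primer's last k bases to equal them.
Comparing (forward last k vs required): k=1: G vs G ✓; k=2: GG vs GG ✓; k=3: CGG vs GGT ✗; k=4: GCGG vs GGTG ✗; k=5: AGCGG vs GGTGG ✗; k=6: GAGCGG vs GGTGGC ✗; k=7: GGAGCGG vs GGTGGCA ✗.
Perfect overlaps at k = 1, 2; the largest is 2.

Longest perfect overlap: 2 complementary base pairs; below the dimer-risk threshold (threshold 3).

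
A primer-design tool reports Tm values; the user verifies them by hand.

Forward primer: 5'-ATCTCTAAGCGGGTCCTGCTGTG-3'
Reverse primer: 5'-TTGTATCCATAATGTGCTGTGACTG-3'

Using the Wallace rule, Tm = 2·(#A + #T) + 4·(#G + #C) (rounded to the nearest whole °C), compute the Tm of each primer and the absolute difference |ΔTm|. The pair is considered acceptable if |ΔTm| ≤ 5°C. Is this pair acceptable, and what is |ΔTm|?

|ΔTm| = 2°C; the pair is acceptable.

Forward: A=3 T=7 G=7 C=6 → Tm = 2·10 + 4·13 = 72°C.
Reverse: A=5 T=10 G=6 C=4 → Tm = 2·15 + 4·10 = 70°C.
|ΔTm| = |72 − 70| = 2°C, ≤ 5°C.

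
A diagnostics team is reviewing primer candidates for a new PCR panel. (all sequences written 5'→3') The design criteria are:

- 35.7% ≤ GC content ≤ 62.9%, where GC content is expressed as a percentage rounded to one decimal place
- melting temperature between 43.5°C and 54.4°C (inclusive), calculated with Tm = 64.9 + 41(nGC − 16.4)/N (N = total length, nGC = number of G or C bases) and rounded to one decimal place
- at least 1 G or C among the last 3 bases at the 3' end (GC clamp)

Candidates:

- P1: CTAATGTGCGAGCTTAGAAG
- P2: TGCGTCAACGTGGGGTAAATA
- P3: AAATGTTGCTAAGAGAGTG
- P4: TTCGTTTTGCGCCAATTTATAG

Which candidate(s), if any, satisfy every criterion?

P1, P3 and P4.

P1 (20 nt, A=6 T=5 G=6 C=3): GC 9/20 = 45.0% ✓; Tm = 64.9 + 41·(9 − 16.4)/20 = 49.7°C ✓; 3' end AAG has 1 G/C ✓ — passes.
P2 (21 nt, A=6 T=5 G=7 C=3): GC 10/21 = 47.6% ✓; Tm = 64.9 + 41·(10 − 16.4)/21 = 52.4°C ✓; 3' end ATA has 0 G/C, need ≥1 ✗ — fails.
P3 (19 nt, A=7 T=5 G=6 C=1): GC 7/19 = 36.8% ✓; Tm = 64.9 + 41·(7 − 16.4)/19 = 44.6°C ✓; 3' end GTG has 2 G/C ✓ — passes.
P4 (22 nt, A=4 T=10 G=4 C=4): GC 8/22 = 36.4% ✓; Tm = 64.9 + 41·(8 − 16.4)/22 = 49.2°C ✓; 3' end TAG has 1 G/C ✓ — passes.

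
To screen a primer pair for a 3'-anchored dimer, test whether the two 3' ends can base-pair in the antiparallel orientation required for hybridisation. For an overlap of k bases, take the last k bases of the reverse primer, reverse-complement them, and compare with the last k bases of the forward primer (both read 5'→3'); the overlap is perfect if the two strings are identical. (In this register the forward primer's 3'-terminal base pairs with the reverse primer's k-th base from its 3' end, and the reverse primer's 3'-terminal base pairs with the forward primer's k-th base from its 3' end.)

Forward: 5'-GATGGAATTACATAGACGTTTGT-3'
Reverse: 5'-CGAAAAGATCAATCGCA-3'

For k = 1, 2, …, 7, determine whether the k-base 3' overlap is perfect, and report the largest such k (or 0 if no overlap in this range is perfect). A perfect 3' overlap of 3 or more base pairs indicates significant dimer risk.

Last 7 bases (5'→3') — forward …CGTTTGT, reverse …AATCGCA.
Reverse complement of the reverse primer's last 7 bases: TGCGATT; its first k bases are the reverse complement of the reverse primer's last k bases, so a perfect k-base overlap needs the forward primer's last k bases to equal them.
Comparing (forward last k vs required): k=1: T vs T ✓; k=2: GT vs TG ✗; k=3: TGT vs TGC ✗; k=4: TTGT vs TGCG ✗; k=5: TTTGT vs TGCGA ✗; k=6: GTTTGT vs TGCGAT ✗; k=7: CGTTTGT vs TGCGATT ✗.
Only k = 1 is perfect, so the longest perfect 3' overlap is 1.

Longest perfect overlap: 1 complementary base pair; below the dimer-risk threshold (threshold 3).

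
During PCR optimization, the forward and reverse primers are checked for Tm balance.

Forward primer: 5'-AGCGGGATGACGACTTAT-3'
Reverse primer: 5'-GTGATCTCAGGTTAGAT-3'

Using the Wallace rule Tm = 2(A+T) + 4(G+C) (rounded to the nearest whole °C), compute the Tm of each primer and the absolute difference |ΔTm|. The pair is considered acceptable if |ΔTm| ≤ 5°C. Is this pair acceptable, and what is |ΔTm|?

|ΔTm| = 6°C; the pair is not acceptable.

Forward: A=5 T=4 G=6 C=3 → Tm = 2·9 + 4·9 = 54°C.
Reverse: A=4 T=6 G=5 C=2 → Tm = 2·10 + 4·7 = 48°C.
|ΔTm| = |54 − 48| = 6°C, > 5°C.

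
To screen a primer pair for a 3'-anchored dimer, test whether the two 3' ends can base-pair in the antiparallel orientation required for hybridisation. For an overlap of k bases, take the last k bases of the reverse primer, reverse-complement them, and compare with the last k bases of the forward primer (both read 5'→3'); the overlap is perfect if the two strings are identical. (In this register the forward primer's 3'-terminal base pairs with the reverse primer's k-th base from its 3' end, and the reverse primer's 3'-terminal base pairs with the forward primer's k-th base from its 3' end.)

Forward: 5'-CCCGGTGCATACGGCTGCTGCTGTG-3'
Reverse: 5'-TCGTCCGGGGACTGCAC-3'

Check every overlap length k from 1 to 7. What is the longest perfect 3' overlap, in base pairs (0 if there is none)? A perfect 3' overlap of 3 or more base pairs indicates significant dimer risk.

Longest perfect overlap: 3 complementary base pairs; significant dimer risk (threshold 3).

Last 7 bases (5'→3') — forward …TGCTGTG, reverse …ACTGCAC.
Reverse complement of the reverse primer's last 7 bases: GTGCAGT; its first k bases are the reverse complement of the reverse primer's last k bases, so a perfect k-base overlap needs the forward primer's last k bases to equal them.
Comparing (forward last k vs required): k=1: G vs G ✓; k=2: TG vs GT ✗; k=3: GTG vs GTG ✓; k=4: TGTG vs GTGC ✗; k=5: CTGTG vs GTGCA ✗; k=6: GCTGTG vs GTGCAG ✗; k=7: TGCTGTG vs GTGCAGT ✗.
Perfect overlaps at k = 1, 3; the largest is 3.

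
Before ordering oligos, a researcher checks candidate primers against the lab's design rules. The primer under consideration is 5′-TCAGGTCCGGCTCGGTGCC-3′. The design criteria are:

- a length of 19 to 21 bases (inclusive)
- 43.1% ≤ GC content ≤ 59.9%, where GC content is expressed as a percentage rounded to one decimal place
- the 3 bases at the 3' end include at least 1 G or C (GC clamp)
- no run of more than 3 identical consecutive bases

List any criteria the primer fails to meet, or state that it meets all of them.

Base counts: A=1, T=4, G=7, C=7 (length 19).
length: length 19 ✓
GC content: GC 14/19 = 73.7%, outside 43.1–59.9% ✗
GC clamp: 3' end GCC has 3 G/C ✓
homopolymer run: longest run = 2 ✓

Fails: GC content.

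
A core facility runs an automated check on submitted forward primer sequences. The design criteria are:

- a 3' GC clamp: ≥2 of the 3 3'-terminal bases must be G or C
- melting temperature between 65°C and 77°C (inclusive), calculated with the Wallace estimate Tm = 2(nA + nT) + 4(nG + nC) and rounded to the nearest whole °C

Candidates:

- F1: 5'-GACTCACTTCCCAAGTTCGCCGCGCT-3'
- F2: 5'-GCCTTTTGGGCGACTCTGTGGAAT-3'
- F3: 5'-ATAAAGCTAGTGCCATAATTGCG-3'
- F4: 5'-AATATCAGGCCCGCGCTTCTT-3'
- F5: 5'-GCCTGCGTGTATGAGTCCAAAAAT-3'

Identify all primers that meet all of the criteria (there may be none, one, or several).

None of the candidates satisfy all criteria.

F1 (26 nt, A=4 T=6 G=5 C=11): 3' end GCT has 2 G/C ✓; Tm = 2·10 + 4·16 = 84°C, outside 65–77°C ✗ — fails.
F2 (24 nt, A=3 T=8 G=8 C=5): 3' end AAT has 0 G/C, need ≥2 ✗; Tm = 2·11 + 4·13 = 74°C ✓ — fails.
F3 (23 nt, A=8 T=6 G=5 C=4): 3' end GCG has 3 G/C ✓; Tm = 2·14 + 4·9 = 64°C, outside 65–77°C ✗ — fails.
F4 (21 nt, A=4 T=6 G=4 C=7): 3' end CTT has 1 G/C, need ≥2 ✗; Tm = 2·10 + 4·11 = 64°C, outside 65–77°C ✗ — fails.
F5 (24 nt, A=7 T=6 G=6 C=5): 3' end AAT has 0 G/C, need ≥2 ✗; Tm = 2·13 + 4·11 = 70°C ✓ — fails.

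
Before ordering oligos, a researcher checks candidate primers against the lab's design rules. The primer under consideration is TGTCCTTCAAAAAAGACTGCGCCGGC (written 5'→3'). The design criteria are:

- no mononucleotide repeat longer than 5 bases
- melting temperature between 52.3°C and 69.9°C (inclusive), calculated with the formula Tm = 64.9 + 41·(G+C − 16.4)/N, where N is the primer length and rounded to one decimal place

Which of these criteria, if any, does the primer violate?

Base counts: A=7, T=5, G=6, C=8 (length 26).
homopolymer run: longest run = 6, exceeds 5 ✗
Tm: Tm = 64.9 + 41·(14 − 16.4)/26 = 61.1°C ✓

Fails: homopolymer run.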